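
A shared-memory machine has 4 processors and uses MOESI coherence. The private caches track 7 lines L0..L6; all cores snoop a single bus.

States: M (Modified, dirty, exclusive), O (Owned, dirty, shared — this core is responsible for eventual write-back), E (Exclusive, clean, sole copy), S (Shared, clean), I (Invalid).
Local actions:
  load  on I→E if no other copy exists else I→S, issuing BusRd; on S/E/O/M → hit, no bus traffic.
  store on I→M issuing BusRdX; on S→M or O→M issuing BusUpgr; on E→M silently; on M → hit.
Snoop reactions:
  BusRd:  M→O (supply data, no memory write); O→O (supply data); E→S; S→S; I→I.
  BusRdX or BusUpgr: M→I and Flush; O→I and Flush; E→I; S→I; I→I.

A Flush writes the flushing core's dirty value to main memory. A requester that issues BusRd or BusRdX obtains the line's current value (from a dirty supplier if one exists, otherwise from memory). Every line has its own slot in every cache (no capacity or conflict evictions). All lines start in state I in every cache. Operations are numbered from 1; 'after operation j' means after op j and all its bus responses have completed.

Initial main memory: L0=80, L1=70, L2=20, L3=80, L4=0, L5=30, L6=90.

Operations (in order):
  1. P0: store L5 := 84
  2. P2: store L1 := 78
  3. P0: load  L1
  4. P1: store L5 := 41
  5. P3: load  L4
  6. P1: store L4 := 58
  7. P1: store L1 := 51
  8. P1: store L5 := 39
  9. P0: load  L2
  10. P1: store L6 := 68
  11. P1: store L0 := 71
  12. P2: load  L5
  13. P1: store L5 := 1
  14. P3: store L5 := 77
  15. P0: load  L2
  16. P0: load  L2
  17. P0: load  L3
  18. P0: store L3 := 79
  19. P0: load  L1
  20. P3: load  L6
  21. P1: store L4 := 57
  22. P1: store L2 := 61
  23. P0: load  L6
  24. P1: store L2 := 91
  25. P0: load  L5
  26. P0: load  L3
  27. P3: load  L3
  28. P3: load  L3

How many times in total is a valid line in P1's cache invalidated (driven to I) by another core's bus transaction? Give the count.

invalidations = 1

  op1 P0: store L5 := 84 → M/I/I/I on L5; bus BusRdX; mem=30
  op2 P2: store L1 := 78 → I/I/M/I on L1; bus BusRdX; mem=70
  op3 P0: load  L1 → S/I/O/I on L1; bus BusRd; mem=70
  op4 P1: store L5 := 41 → I/M/I/I on L5; bus BusRdX Flush; mem=84
  op5 P3: load  L4 → I/I/I/E on L4; bus BusRd; mem=0
  op6 P1: store L4 := 58 → I/M/I/I on L4; bus BusRdX; mem=0
  op7 P1: store L1 := 51 → I/M/I/I on L1; bus BusRdX Flush; mem=78
  op8 P1: store L5 := 39 → I/M/I/I on L5; bus (none); mem=84
  op9 P0: load  L2 → E/I/I/I on L2; bus BusRd; mem=20
  op10 P1: store L6 := 68 → I/M/I/I on L6; bus BusRdX; mem=90
  op11 P1: store L0 := 71 → I/M/I/I on L0; bus BusRdX; mem=80
  op12 P2: load  L5 → I/O/S/I on L5; bus BusRd; mem=84
  op13 P1: store L5 := 1 → I/M/I/I on L5; bus BusUpgr; mem=84
  op14 P3: store L5 := 77 → I/I/I/M on L5; bus BusRdX Flush; mem=1
  op15 P0: load  L2 → E/I/I/I on L2; bus (none); mem=20
  op16 P0: load  L2 → E/I/I/I on L2; bus (none); mem=20
  op17 P0: load  L3 → E/I/I/I on L3; bus BusRd; mem=80
  op18 P0: store L3 := 79 → M/I/I/I on L3; bus (none); mem=80
  op19 P0: load  L1 → S/O/I/I on L1; bus BusRd; mem=78
  op20 P3: load  L6 → I/O/I/S on L6; bus BusRd; mem=90
  op21 P1: store L4 := 57 → I/M/I/I on L4; bus (none); mem=0
  op22 P1: store L2 := 61 → I/M/I/I on L2; bus BusRdX; mem=20
  op23 P0: load  L6 → S/O/I/S on L6; bus BusRd; mem=90
  op24 P1: store L2 := 91 → I/M/I/I on L2; bus (none); mem=20
  op25 P0: load  L5 → S/I/I/O on L5; bus BusRd; mem=1
  op26 P0: load  L3 → M/I/I/I on L3; bus (none); mem=80
  op27 P3: load  L3 → O/I/I/S on L3; bus BusRd; mem=80
  op28 P3: load  L3 → O/I/I/S on L3; bus (none); mem=80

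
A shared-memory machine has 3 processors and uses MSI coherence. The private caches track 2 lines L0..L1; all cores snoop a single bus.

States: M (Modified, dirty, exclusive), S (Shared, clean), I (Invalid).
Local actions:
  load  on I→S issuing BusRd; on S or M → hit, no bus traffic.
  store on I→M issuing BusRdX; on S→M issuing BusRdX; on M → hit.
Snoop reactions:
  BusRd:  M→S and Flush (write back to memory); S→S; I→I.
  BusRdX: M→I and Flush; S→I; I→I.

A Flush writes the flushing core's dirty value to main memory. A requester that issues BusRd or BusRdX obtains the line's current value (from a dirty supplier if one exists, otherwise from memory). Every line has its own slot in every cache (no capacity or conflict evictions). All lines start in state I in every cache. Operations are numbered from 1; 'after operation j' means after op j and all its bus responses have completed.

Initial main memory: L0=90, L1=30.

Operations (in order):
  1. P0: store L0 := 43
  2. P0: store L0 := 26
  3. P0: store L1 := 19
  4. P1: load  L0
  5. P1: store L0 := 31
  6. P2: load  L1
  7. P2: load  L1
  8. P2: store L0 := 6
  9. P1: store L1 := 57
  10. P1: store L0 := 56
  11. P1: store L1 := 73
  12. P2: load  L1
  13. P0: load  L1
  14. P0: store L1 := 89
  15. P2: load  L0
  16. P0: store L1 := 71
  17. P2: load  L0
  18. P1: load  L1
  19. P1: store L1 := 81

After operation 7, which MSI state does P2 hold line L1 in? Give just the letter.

state = S

step 1: P0: store L0 := 43  ⟶  MII  (L0)  txn=BusRdX  M[L0]=90
step 2: P0: store L0 := 26  ⟶  MII  (L0)  txn=∅  M[L0]=90
step 3: P0: store L1 := 19  ⟶  MII  (L1)  txn=BusRdX  M[L1]=30
step 4: P1: load  L0  ⟶  SSI  (L0)  txn=BusRd+Flush  M[L0]=26
step 5: P1: store L0 := 31  ⟶  IMI  (L0)  txn=BusRdX  M[L0]=26
step 6: P2: load  L1  ⟶  SIS  (L1)  txn=BusRd+Flush  M[L1]=19
step 7: P2: load  L1  ⟶  SIS  (L1)  txn=∅  M[L1]=19
step 8: P2: store L0 := 6  ⟶  IIM  (L0)  txn=BusRdX+Flush  M[L0]=31
step 9: P1: store L1 := 57  ⟶  IMI  (L1)  txn=BusRdX  M[L1]=19
step 10: P1: store L0 := 56  ⟶  IMI  (L0)  txn=BusRdX+Flush  M[L0]=6
step 11: P1: store L1 := 73  ⟶  IMI  (L1)  txn=∅  M[L1]=19
step 12: P2: load  L1  ⟶  ISS  (L1)  txn=BusRd+Flush  M[L1]=73
step 13: P0: load  L1  ⟶  SSS  (L1)  txn=BusRd  M[L1]=73
step 14: P0: store L1 := 89  ⟶  MII  (L1)  txn=BusRdX  M[L1]=73
step 15: P2: load  L0  ⟶  ISS  (L0)  txn=BusRd+Flush  M[L0]=56
step 16: P0: store L1 := 71  ⟶  MII  (L1)  txn=∅  M[L1]=73
step 17: P2: load  L0  ⟶  ISS  (L0)  txn=∅  M[L0]=56
step 18: P1: load  L1  ⟶  SSI  (L1)  txn=BusRd+Flush  M[L1]=71
step 19: P1: store L1 := 81  ⟶  IMI  (L1)  txn=BusRdX  M[L1]=71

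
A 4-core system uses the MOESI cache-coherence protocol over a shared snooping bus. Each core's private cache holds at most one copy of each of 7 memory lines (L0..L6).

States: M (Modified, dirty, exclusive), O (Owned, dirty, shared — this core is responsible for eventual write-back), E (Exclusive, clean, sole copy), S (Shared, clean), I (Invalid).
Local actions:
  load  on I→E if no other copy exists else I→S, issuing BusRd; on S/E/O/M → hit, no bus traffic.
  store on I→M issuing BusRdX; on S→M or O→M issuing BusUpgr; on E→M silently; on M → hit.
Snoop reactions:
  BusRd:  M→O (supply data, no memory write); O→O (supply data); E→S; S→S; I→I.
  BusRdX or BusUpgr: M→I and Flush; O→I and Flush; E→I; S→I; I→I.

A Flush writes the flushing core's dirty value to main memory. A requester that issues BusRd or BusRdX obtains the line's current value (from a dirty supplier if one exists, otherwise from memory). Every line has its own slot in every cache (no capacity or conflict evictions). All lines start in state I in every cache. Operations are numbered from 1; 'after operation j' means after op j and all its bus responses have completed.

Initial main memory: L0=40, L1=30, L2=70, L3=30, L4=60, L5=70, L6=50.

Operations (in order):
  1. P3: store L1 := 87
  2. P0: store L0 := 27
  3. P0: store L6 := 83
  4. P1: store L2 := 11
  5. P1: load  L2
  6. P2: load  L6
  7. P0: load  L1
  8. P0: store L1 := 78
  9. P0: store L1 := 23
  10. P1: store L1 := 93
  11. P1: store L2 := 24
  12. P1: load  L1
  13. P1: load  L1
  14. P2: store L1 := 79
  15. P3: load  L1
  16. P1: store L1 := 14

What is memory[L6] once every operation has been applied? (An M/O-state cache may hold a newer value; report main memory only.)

memory[L6] = 50

step 1: P3: store L1 := 87  ⟶  IIIM  (L1)  txn=BusRdX  M[L1]=30
step 2: P0: store L0 := 27  ⟶  MIII  (L0)  txn=BusRdX  M[L0]=40
step 3: P0: store L6 := 83  ⟶  MIII  (L6)  txn=BusRdX  M[L6]=50
step 4: P1: store L2 := 11  ⟶  IMII  (L2)  txn=BusRdX  M[L2]=70
step 5: P1: load  L2  ⟶  IMII  (L2)  txn=∅  M[L2]=70
step 6: P2: load  L6  ⟶  OISI  (L6)  txn=BusRd  M[L6]=50
step 7: P0: load  L1  ⟶  SIIO  (L1)  txn=BusRd  M[L1]=30
step 8: P0: store L1 := 78  ⟶  MIII  (L1)  txn=BusUpgr+Flush  M[L1]=87
step 9: P0: store L1 := 23  ⟶  MIII  (L1)  txn=∅  M[L1]=87
step 10: P1: store L1 := 93  ⟶  IMII  (L1)  txn=BusRdX+Flush  M[L1]=23
step 11: P1: store L2 := 24  ⟶  IMII  (L2)  txn=∅  M[L2]=70
step 12: P1: load  L1  ⟶  IMII  (L1)  txn=∅  M[L1]=23
step 13: P1: load  L1  ⟶  IMII  (L1)  txn=∅  M[L1]=23
step 14: P2: store L1 := 79  ⟶  IIMI  (L1)  txn=BusRdX+Flush  M[L1]=93
step 15: P3: load  L1  ⟶  IIOS  (L1)  txn=BusRd  M[L1]=93
step 16: P1: store L1 := 14  ⟶  IMII  (L1)  txn=BusRdX+Flush  M[L1]=79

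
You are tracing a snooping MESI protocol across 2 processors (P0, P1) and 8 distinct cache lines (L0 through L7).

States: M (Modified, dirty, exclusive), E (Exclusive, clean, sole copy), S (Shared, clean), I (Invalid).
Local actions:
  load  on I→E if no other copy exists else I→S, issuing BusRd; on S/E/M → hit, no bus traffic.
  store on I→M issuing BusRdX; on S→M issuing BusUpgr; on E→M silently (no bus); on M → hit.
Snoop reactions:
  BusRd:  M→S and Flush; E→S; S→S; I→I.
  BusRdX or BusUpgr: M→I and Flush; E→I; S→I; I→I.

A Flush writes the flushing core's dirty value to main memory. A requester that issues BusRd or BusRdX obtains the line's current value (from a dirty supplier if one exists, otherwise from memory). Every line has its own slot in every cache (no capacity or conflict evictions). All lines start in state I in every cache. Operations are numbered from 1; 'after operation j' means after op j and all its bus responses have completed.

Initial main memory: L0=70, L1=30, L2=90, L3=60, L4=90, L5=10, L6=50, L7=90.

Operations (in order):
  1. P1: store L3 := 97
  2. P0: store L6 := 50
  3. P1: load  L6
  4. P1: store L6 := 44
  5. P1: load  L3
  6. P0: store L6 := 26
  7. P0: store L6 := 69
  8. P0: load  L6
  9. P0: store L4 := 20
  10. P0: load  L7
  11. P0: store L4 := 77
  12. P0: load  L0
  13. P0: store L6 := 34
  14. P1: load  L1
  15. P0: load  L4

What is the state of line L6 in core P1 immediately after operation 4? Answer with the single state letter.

state = M

step 1: P1: store L3 := 97  ⟶  IM  (L3)  txn=BusRdX  M[L3]=60
step 2: P0: store L6 := 50  ⟶  MI  (L6)  txn=BusRdX  M[L6]=50
step 3: P1: load  L6  ⟶  SS  (L6)  txn=BusRd+Flush  M[L6]=50
step 4: P1: store L6 := 44  ⟶  IM  (L6)  txn=BusUpgr  M[L6]=50
step 5: P1: load  L3  ⟶  IM  (L3)  txn=∅  M[L3]=60
step 6: P0: store L6 := 26  ⟶  MI  (L6)  txn=BusRdX+Flush  M[L6]=44
step 7: P0: store L6 := 69  ⟶  MI  (L6)  txn=∅  M[L6]=44
step 8: P0: load  L6  ⟶  MI  (L6)  txn=∅  M[L6]=44
step 9: P0: store L4 := 20  ⟶  MI  (L4)  txn=BusRdX  M[L4]=90
step 10: P0: load  L7  ⟶  EI  (L7)  txn=BusRd  M[L7]=90
step 11: P0: store L4 := 77  ⟶  MI  (L4)  txn=∅  M[L4]=90
step 12: P0: load  L0  ⟶  EI  (L0)  txn=BusRd  M[L0]=70
step 13: P0: store L6 := 34  ⟶  MI  (L6)  txn=∅  M[L6]=44
step 14: P1: load  L1  ⟶  IE  (L1)  txn=BusRd  M[L1]=30
step 15: P0: load  L4  ⟶  MI  (L4)  txn=∅  M[L4]=90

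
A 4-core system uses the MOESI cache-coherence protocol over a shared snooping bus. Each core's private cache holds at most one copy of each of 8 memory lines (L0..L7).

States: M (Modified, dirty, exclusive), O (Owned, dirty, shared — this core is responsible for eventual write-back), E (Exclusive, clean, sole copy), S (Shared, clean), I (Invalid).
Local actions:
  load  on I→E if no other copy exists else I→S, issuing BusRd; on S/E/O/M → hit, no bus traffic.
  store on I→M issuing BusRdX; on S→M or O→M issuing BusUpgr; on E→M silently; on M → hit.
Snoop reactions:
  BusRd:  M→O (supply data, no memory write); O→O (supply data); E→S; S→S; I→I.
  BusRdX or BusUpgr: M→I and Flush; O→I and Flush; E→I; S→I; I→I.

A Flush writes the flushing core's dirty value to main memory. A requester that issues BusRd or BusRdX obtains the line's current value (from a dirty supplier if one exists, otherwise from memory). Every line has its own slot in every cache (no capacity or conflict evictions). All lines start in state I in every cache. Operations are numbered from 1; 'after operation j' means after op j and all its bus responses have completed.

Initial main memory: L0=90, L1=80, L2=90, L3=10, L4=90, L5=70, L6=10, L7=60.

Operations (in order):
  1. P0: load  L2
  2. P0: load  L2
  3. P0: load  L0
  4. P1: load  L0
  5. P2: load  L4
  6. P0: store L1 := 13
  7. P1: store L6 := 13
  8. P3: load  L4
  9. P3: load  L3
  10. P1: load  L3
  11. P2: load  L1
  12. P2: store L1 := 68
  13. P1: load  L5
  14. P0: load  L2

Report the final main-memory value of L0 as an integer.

[1] P0: load  L2 | P0:E(90), P1:I, P2:I, P3:I | bus: BusRd
[2] P0: load  L2 | P0:E(90), P1:I, P2:I, P3:I | bus: none
[3] P0: load  L0 | P0:E(90), P1:I, P2:I, P3:I | bus: BusRd
[4] P1: load  L0 | P0:S(90), P1:S(90), P2:I, P3:I | bus: BusRd
[5] P2: load  L4 | P0:I, P1:I, P2:E(90), P3:I | bus: BusRd
[6] P0: store L1 := 13 | P0:M(13), P1:I, P2:I, P3:I | bus: BusRdX
[7] P1: store L6 := 13 | P0:I, P1:M(13), P2:I, P3:I | bus: BusRdX
[8] P3: load  L4 | P0:I, P1:I, P2:S(90), P3:S(90) | bus: BusRd
[9] P3: load  L3 | P0:I, P1:I, P2:I, P3:E(10) | bus: BusRd
[10] P1: load  L3 | P0:I, P1:S(10), P2:I, P3:S(10) | bus: BusRd
[11] P2: load  L1 | P0:O(13), P1:I, P2:S(13), P3:I | bus: BusRd
[12] P2: store L1 := 68 | P0:I, P1:I, P2:M(68), P3:I | bus: BusUpgr,Flush
[13] P1: load  L5 | P0:I, P1:E(70), P2:I, P3:I | bus: BusRd
[14] P0: load  L2 | P0:E(90), P1:I, P2:I, P3:I | bus: none

memory[L0] = 90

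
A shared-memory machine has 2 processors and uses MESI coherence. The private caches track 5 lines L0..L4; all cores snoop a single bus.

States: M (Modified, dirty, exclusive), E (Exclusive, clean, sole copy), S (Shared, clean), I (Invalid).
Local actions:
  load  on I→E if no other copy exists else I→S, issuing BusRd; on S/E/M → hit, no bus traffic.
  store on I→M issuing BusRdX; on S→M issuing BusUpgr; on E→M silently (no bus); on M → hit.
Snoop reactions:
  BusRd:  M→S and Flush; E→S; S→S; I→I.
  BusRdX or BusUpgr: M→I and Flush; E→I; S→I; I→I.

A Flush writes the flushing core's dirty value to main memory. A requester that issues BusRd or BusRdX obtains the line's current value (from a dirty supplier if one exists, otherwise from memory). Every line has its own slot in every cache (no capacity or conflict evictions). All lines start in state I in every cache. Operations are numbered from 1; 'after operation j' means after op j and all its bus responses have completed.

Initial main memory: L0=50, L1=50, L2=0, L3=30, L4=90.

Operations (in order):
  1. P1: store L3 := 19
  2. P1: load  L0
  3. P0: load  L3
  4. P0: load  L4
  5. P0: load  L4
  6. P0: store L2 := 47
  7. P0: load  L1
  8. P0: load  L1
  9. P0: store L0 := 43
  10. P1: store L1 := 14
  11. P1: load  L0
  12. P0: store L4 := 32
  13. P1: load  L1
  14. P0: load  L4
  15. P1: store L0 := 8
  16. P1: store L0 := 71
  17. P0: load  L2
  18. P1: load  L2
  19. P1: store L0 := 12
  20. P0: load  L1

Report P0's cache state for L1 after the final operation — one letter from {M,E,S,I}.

state = S

1. P1: store L3 := 19  bus=[BusRdX]  L3: P0=I P1=M  mem[L3]=30
2. P1: load  L0  bus=[BusRd]  L0: P0=I P1=E  mem[L0]=50
3. P0: load  L3  bus=[BusRd,Flush]  L3: P0=S P1=S  mem[L3]=19
4. P0: load  L4  bus=[BusRd]  L4: P0=E P1=I  mem[L4]=90
5. P0: load  L4  bus=[-]  L4: P0=E P1=I  mem[L4]=90
6. P0: store L2 := 47  bus=[BusRdX]  L2: P0=M P1=I  mem[L2]=0
7. P0: load  L1  bus=[BusRd]  L1: P0=E P1=I  mem[L1]=50
8. P0: load  L1  bus=[-]  L1: P0=E P1=I  mem[L1]=50
9. P0: store L0 := 43  bus=[BusRdX]  L0: P0=M P1=I  mem[L0]=50
10. P1: store L1 := 14  bus=[BusRdX]  L1: P0=I P1=M  mem[L1]=50
11. P1: load  L0  bus=[BusRd,Flush]  L0: P0=S P1=S  mem[L0]=43
12. P0: store L4 := 32  bus=[-]  L4: P0=M P1=I  mem[L4]=90
13. P1: load  L1  bus=[-]  L1: P0=I P1=M  mem[L1]=50
14. P0: load  L4  bus=[-]  L4: P0=M P1=I  mem[L4]=90
15. P1: store L0 := 8  bus=[BusUpgr]  L0: P0=I P1=M  mem[L0]=43
16. P1: store L0 := 71  bus=[-]  L0: P0=I P1=M  mem[L0]=43
17. P0: load  L2  bus=[-]  L2: P0=M P1=I  mem[L2]=0
18. P1: load  L2  bus=[BusRd,Flush]  L2: P0=S P1=S  mem[L2]=47
19. P1: store L0 := 12  bus=[-]  L0: P0=I P1=M  mem[L0]=43
20. P0: load  L1  bus=[BusRd,Flush]  L1: P0=S P1=S  mem[L1]=14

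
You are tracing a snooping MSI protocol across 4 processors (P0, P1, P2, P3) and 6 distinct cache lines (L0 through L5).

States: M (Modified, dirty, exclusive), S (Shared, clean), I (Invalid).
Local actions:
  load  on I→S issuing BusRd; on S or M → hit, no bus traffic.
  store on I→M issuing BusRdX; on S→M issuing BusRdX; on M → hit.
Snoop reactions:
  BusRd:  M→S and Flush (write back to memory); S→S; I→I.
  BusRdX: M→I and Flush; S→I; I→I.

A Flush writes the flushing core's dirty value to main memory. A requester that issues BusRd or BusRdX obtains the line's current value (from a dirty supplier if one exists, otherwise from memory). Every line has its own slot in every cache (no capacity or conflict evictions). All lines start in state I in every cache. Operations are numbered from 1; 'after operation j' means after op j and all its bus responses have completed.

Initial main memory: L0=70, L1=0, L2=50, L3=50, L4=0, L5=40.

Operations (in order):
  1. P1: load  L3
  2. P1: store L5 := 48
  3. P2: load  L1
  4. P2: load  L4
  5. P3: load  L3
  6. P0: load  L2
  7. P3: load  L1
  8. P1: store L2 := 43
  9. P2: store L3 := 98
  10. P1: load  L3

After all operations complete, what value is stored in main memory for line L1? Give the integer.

memory[L1] = 0

[1] P1: load  L3 | P0:I, P1:S(50), P2:I, P3:I | bus: BusRd
[2] P1: store L5 := 48 | P0:I, P1:M(48), P2:I, P3:I | bus: BusRdX
[3] P2: load  L1 | P0:I, P1:I, P2:S(0), P3:I | bus: BusRd
[4] P2: load  L4 | P0:I, P1:I, P2:S(0), P3:I | bus: BusRd
[5] P3: load  L3 | P0:I, P1:S(50), P2:I, P3:S(50) | bus: BusRd
[6] P0: load  L2 | P0:S(50), P1:I, P2:I, P3:I | bus: BusRd
[7] P3: load  L1 | P0:I, P1:I, P2:S(0), P3:S(0) | bus: BusRd
[8] P1: store L2 := 43 | P0:I, P1:M(43), P2:I, P3:I | bus: BusRdX
[9] P2: store L3 := 98 | P0:I, P1:I, P2:M(98), P3:I | bus: BusRdX
[10] P1: load  L3 | P0:I, P1:S(98), P2:S(98), P3:I | bus: BusRd,Flush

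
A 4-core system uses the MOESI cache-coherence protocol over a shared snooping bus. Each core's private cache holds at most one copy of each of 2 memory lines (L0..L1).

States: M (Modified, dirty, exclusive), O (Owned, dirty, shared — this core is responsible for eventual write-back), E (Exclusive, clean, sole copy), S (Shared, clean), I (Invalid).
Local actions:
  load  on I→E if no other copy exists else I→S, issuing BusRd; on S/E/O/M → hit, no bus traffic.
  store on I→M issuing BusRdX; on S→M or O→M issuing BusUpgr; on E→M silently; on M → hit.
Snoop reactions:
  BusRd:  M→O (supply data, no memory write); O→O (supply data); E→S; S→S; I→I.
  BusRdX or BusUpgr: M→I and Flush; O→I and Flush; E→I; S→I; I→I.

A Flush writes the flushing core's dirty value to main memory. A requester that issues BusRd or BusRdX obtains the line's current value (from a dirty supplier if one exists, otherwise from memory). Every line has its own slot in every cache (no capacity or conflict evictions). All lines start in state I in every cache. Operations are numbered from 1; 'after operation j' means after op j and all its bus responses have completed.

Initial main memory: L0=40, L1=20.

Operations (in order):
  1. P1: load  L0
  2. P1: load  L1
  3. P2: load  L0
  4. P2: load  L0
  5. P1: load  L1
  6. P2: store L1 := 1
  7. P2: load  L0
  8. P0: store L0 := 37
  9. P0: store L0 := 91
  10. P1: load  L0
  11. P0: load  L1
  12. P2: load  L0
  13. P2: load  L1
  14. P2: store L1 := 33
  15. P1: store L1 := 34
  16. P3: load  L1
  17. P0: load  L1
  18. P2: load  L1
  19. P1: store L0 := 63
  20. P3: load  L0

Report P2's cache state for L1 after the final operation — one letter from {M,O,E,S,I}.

  op1 P1: load  L0 → I/E/I/I on L0; bus BusRd; mem=40
  op2 P1: load  L1 → I/E/I/I on L1; bus BusRd; mem=20
  op3 P2: load  L0 → I/S/S/I on L0; bus BusRd; mem=40
  op4 P2: load  L0 → I/S/S/I on L0; bus (none); mem=40
  op5 P1: load  L1 → I/E/I/I on L1; bus (none); mem=20
  op6 P2: store L1 := 1 → I/I/M/I on L1; bus BusRdX; mem=20
  op7 P2: load  L0 → I/S/S/I on L0; bus (none); mem=40
  op8 P0: store L0 := 37 → M/I/I/I on L0; bus BusRdX; mem=40
  op9 P0: store L0 := 91 → M/I/I/I on L0; bus (none); mem=40
  op10 P1: load  L0 → O/S/I/I on L0; bus BusRd; mem=40
  op11 P0: load  L1 → S/I/O/I on L1; bus BusRd; mem=20
  op12 P2: load  L0 → O/S/S/I on L0; bus BusRd; mem=40
  op13 P2: load  L1 → S/I/O/I on L1; bus (none); mem=20
  op14 P2: store L1 := 33 → I/I/M/I on L1; bus BusUpgr; mem=20
  op15 P1: store L1 := 34 → I/M/I/I on L1; bus BusRdX Flush; mem=33
  op16 P3: load  L1 → I/O/I/S on L1; bus BusRd; mem=33
  op17 P0: load  L1 → S/O/I/S on L1; bus BusRd; mem=33
  op18 P2: load  L1 → S/O/S/S on L1; bus BusRd; mem=33
  op19 P1: store L0 := 63 → I/M/I/I on L0; bus BusUpgr Flush; mem=91
  op20 P3: load  L0 → I/O/I/S on L0; bus BusRd; mem=91

state = S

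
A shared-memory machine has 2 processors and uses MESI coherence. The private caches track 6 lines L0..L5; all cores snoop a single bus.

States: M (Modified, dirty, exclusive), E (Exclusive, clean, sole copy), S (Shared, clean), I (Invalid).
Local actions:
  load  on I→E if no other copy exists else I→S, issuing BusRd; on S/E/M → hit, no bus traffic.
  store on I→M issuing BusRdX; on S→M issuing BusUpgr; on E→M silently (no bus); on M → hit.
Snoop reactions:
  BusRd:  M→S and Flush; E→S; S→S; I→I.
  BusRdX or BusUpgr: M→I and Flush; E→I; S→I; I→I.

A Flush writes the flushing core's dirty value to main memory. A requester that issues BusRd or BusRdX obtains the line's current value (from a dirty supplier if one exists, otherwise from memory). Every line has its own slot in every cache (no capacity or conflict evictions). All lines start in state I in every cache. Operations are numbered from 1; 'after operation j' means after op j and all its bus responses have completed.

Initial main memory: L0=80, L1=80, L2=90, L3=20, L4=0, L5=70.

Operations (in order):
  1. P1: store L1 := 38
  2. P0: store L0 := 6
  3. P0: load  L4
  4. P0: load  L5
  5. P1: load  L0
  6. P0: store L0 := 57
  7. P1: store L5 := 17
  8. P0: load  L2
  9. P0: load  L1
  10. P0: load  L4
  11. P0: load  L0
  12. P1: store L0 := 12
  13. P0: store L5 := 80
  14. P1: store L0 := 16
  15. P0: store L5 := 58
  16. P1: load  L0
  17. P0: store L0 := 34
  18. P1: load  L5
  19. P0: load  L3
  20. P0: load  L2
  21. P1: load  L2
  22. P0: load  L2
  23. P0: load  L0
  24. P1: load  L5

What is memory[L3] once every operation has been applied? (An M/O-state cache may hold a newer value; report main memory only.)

memory[L3] = 20

step 1: P1: store L1 := 38  ⟶  IM  (L1)  txn=BusRdX  M[L1]=80
step 2: P0: store L0 := 6  ⟶  MI  (L0)  txn=BusRdX  M[L0]=80
step 3: P0: load  L4  ⟶  EI  (L4)  txn=BusRd  M[L4]=0
step 4: P0: load  L5  ⟶  EI  (L5)  txn=BusRd  M[L5]=70
step 5: P1: load  L0  ⟶  SS  (L0)  txn=BusRd+Flush  M[L0]=6
step 6: P0: store L0 := 57  ⟶  MI  (L0)  txn=BusUpgr  M[L0]=6
step 7: P1: store L5 := 17  ⟶  IM  (L5)  txn=BusRdX  M[L5]=70
step 8: P0: load  L2  ⟶  EI  (L2)  txn=BusRd  M[L2]=90
step 9: P0: load  L1  ⟶  SS  (L1)  txn=BusRd+Flush  M[L1]=38
step 10: P0: load  L4  ⟶  EI  (L4)  txn=∅  M[L4]=0
step 11: P0: load  L0  ⟶  MI  (L0)  txn=∅  M[L0]=6
step 12: P1: store L0 := 12  ⟶  IM  (L0)  txn=BusRdX+Flush  M[L0]=57
step 13: P0: store L5 := 80  ⟶  MI  (L5)  txn=BusRdX+Flush  M[L5]=17
step 14: P1: store L0 := 16  ⟶  IM  (L0)  txn=∅  M[L0]=57
step 15: P0: store L5 := 58  ⟶  MI  (L5)  txn=∅  M[L5]=17
step 16: P1: load  L0  ⟶  IM  (L0)  txn=∅  M[L0]=57
step 17: P0: store L0 := 34  ⟶  MI  (L0)  txn=BusRdX+Flush  M[L0]=16
step 18: P1: load  L5  ⟶  SS  (L5)  txn=BusRd+Flush  M[L5]=58
step 19: P0: load  L3  ⟶  EI  (L3)  txn=BusRd  M[L3]=20
step 20: P0: load  L2  ⟶  EI  (L2)  txn=∅  M[L2]=90
step 21: P1: load  L2  ⟶  SS  (L2)  txn=BusRd  M[L2]=90
step 22: P0: load  L2  ⟶  SS  (L2)  txn=∅  M[L2]=90
step 23: P0: load  L0  ⟶  MI  (L0)  txn=∅  M[L0]=16
step 24: P1: load  L5  ⟶  SS  (L5)  txn=∅  M[L5]=58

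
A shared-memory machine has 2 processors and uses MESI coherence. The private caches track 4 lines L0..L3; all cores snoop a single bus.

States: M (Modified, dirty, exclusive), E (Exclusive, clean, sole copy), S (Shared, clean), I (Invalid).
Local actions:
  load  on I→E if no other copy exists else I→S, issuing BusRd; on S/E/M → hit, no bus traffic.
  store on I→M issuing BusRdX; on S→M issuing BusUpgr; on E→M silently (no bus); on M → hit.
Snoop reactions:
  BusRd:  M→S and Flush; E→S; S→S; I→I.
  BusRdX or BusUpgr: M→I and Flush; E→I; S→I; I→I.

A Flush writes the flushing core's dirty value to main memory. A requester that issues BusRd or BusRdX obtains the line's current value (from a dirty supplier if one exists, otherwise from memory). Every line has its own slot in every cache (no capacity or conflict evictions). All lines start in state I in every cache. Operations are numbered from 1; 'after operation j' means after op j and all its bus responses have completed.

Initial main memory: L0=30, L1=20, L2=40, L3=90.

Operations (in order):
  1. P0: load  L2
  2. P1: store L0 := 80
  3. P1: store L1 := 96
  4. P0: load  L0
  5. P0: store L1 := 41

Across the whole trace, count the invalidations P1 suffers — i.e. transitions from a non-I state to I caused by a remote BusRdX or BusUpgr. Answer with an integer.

step 1: P0: load  L2  ⟶  EI  (L2)  txn=BusRd  M[L2]=40
step 2: P1: store L0 := 80  ⟶  IM  (L0)  txn=BusRdX  M[L0]=30
step 3: P1: store L1 := 96  ⟶  IM  (L1)  txn=BusRdX  M[L1]=20
step 4: P0: load  L0  ⟶  SS  (L0)  txn=BusRd+Flush  M[L0]=80
step 5: P0: store L1 := 41  ⟶  MI  (L1)  txn=BusRdX+Flush  M[L1]=96

invalidations = 1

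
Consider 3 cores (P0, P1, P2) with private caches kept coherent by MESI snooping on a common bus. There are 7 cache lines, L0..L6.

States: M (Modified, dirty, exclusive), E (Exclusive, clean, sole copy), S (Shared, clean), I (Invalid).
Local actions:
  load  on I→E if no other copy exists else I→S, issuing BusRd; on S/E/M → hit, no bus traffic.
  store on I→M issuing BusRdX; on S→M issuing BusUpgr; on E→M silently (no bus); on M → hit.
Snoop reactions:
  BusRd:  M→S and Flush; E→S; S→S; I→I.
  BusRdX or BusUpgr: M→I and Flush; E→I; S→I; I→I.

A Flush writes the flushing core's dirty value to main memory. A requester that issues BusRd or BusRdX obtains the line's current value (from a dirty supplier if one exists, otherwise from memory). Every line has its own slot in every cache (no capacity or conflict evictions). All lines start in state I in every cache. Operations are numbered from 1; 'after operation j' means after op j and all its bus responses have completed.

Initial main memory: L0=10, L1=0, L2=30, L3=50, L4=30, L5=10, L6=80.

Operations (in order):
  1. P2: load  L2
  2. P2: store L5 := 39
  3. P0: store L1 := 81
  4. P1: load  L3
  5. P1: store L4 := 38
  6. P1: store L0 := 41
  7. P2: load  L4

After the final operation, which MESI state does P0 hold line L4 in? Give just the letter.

[1] P2: load  L2 | P0:I, P1:I, P2:E(30) | bus: BusRd
[2] P2: store L5 := 39 | P0:I, P1:I, P2:M(39) | bus: BusRdX
[3] P0: store L1 := 81 | P0:M(81), P1:I, P2:I | bus: BusRdX
[4] P1: load  L3 | P0:I, P1:E(50), P2:I | bus: BusRd
[5] P1: store L4 := 38 | P0:I, P1:M(38), P2:I | bus: BusRdX
[6] P1: store L0 := 41 | P0:I, P1:M(41), P2:I | bus: BusRdX
[7] P2: load  L4 | P0:I, P1:S(38), P2:S(38) | bus: BusRd,Flush

state = I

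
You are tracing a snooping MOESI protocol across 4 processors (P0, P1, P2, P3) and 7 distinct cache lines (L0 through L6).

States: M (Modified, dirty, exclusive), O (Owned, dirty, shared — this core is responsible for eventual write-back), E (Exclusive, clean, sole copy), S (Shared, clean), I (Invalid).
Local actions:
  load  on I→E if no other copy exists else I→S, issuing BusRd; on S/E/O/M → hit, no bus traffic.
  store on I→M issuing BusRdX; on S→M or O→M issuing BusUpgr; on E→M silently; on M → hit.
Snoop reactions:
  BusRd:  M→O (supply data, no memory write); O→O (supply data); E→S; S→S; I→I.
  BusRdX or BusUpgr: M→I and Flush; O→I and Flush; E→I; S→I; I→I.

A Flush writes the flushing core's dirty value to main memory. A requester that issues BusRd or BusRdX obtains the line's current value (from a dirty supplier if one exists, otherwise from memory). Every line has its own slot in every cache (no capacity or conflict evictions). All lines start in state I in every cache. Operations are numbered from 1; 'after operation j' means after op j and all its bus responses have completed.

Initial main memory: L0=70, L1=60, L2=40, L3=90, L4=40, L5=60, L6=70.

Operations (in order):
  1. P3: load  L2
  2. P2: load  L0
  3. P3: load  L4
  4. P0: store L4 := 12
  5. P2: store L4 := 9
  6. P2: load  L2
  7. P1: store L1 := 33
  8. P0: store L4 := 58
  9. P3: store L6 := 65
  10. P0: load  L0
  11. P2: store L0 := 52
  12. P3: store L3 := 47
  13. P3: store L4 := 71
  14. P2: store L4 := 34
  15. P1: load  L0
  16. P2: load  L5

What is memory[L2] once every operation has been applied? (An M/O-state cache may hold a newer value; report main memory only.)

memory[L2] = 40

  op1 P3: load  L2 → I/I/I/E on L2; bus BusRd; mem=40
  op2 P2: load  L0 → I/I/E/I on L0; bus BusRd; mem=70
  op3 P3: load  L4 → I/I/I/E on L4; bus BusRd; mem=40
  op4 P0: store L4 := 12 → M/I/I/I on L4; bus BusRdX; mem=40
  op5 P2: store L4 := 9 → I/I/M/I on L4; bus BusRdX Flush; mem=12
  op6 P2: load  L2 → I/I/S/S on L2; bus BusRd; mem=40
  op7 P1: store L1 := 33 → I/M/I/I on L1; bus BusRdX; mem=60
  op8 P0: store L4 := 58 → M/I/I/I on L4; bus BusRdX Flush; mem=9
  op9 P3: store L6 := 65 → I/I/I/M on L6; bus BusRdX; mem=70
  op10 P0: load  L0 → S/I/S/I on L0; bus BusRd; mem=70
  op11 P2: store L0 := 52 → I/I/M/I on L0; bus BusUpgr; mem=70
  op12 P3: store L3 := 47 → I/I/I/M on L3; bus BusRdX; mem=90
  op13 P3: store L4 := 71 → I/I/I/M on L4; bus BusRdX Flush; mem=58
  op14 P2: store L4 := 34 → I/I/M/I on L4; bus BusRdX Flush; mem=71
  op15 P1: load  L0 → I/S/O/I on L0; bus BusRd; mem=70
  op16 P2: load  L5 → I/I/E/I on L5; bus BusRd; mem=60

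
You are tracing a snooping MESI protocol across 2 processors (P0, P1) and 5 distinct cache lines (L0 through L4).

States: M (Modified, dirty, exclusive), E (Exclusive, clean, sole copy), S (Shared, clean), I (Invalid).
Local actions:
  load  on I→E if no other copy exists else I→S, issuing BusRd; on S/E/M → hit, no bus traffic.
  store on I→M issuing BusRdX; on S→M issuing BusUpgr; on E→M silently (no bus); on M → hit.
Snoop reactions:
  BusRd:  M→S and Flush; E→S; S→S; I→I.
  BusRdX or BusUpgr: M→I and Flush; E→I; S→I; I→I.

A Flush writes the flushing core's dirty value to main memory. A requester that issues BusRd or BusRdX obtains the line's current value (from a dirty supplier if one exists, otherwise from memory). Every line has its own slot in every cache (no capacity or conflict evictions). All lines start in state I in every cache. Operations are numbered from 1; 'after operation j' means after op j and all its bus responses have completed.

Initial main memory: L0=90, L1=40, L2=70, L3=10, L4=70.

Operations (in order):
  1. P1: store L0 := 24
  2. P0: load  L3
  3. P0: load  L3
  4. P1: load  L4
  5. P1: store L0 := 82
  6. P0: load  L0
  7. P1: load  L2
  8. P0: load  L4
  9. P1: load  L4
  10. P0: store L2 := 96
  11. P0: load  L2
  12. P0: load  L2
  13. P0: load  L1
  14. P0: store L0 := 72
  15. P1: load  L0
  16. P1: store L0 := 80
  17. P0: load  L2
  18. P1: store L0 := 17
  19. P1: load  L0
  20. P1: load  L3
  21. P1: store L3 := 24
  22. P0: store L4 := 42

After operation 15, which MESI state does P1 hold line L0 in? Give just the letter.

state = S

[1] P1: store L0 := 24 | P0:I, P1:M(24) | bus: BusRdX
[2] P0: load  L3 | P0:E(10), P1:I | bus: BusRd
[3] P0: load  L3 | P0:E(10), P1:I | bus: none
[4] P1: load  L4 | P0:I, P1:E(70) | bus: BusRd
[5] P1: store L0 := 82 | P0:I, P1:M(82) | bus: none
[6] P0: load  L0 | P0:S(82), P1:S(82) | bus: BusRd,Flush
[7] P1: load  L2 | P0:I, P1:E(70) | bus: BusRd
[8] P0: load  L4 | P0:S(70), P1:S(70) | bus: BusRd
[9] P1: load  L4 | P0:S(70), P1:S(70) | bus: none
[10] P0: store L2 := 96 | P0:M(96), P1:I | bus: BusRdX
[11] P0: load  L2 | P0:M(96), P1:I | bus: none
[12] P0: load  L2 | P0:M(96), P1:I | bus: none
[13] P0: load  L1 | P0:E(40), P1:I | bus: BusRd
[14] P0: store L0 := 72 | P0:M(72), P1:I | bus: BusUpgr
[15] P1: load  L0 | P0:S(72), P1:S(72) | bus: BusRd,Flush
[16] P1: store L0 := 80 | P0:I, P1:M(80) | bus: BusUpgr
[17] P0: load  L2 | P0:M(96), P1:I | bus: none
[18] P1: store L0 := 17 | P0:I, P1:M(17) | bus: none
[19] P1: load  L0 | P0:I, P1:M(17) | bus: none
[20] P1: load  L3 | P0:S(10), P1:S(10) | bus: BusRd
[21] P1: store L3 := 24 | P0:I, P1:M(24) | bus: BusUpgr
[22] P0: store L4 := 42 | P0:M(42), P1:I | bus: BusUpgr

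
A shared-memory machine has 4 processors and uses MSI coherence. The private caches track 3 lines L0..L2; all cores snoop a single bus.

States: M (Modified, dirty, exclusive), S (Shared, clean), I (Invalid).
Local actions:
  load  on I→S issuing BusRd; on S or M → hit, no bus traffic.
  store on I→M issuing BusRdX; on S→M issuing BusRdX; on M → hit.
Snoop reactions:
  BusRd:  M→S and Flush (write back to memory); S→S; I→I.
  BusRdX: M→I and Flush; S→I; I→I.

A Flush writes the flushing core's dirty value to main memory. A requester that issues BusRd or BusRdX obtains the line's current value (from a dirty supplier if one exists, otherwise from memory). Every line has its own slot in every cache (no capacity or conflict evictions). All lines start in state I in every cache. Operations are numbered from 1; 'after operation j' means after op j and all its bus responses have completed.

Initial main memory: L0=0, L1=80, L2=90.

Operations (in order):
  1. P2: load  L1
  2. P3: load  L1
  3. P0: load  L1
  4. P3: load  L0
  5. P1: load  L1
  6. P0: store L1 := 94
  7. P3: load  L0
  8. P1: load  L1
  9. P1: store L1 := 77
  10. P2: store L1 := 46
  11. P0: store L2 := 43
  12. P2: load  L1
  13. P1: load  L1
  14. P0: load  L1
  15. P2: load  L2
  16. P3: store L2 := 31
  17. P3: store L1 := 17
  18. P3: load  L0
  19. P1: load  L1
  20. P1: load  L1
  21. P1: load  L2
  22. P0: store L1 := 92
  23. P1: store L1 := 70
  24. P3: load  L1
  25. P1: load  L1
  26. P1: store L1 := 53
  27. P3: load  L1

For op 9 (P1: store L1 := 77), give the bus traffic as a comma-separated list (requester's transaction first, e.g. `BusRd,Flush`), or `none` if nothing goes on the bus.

bus = BusRdX

step 1: P2: load  L1  ⟶  IISI  (L1)  txn=BusRd  M[L1]=80
step 2: P3: load  L1  ⟶  IISS  (L1)  txn=BusRd  M[L1]=80
step 3: P0: load  L1  ⟶  SISS  (L1)  txn=BusRd  M[L1]=80
step 4: P3: load  L0  ⟶  IIIS  (L0)  txn=BusRd  M[L0]=0
step 5: P1: load  L1  ⟶  SSSS  (L1)  txn=BusRd  M[L1]=80
step 6: P0: store L1 := 94  ⟶  MIII  (L1)  txn=BusRdX  M[L1]=80
step 7: P3: load  L0  ⟶  IIIS  (L0)  txn=∅  M[L0]=0
step 8: P1: load  L1  ⟶  SSII  (L1)  txn=BusRd+Flush  M[L1]=94
step 9: P1: store L1 := 77  ⟶  IMII  (L1)  txn=BusRdX  M[L1]=94
step 10: P2: store L1 := 46  ⟶  IIMI  (L1)  txn=BusRdX+Flush  M[L1]=77
step 11: P0: store L2 := 43  ⟶  MIII  (L2)  txn=BusRdX  M[L2]=90
step 12: P2: load  L1  ⟶  IIMI  (L1)  txn=∅  M[L1]=77
step 13: P1: load  L1  ⟶  ISSI  (L1)  txn=BusRd+Flush  M[L1]=46
step 14: P0: load  L1  ⟶  SSSI  (L1)  txn=BusRd  M[L1]=46
step 15: P2: load  L2  ⟶  SISI  (L2)  txn=BusRd+Flush  M[L2]=43
step 16: P3: store L2 := 31  ⟶  IIIM  (L2)  txn=BusRdX  M[L2]=43
step 17: P3: store L1 := 17  ⟶  IIIM  (L1)  txn=BusRdX  M[L1]=46
step 18: P3: load  L0  ⟶  IIIS  (L0)  txn=∅  M[L0]=0
step 19: P1: load  L1  ⟶  ISIS  (L1)  txn=BusRd+Flush  M[L1]=17
step 20: P1: load  L1  ⟶  ISIS  (L1)  txn=∅  M[L1]=17
step 21: P1: load  L2  ⟶  ISIS  (L2)  txn=BusRd+Flush  M[L2]=31
step 22: P0: store L1 := 92  ⟶  MIII  (L1)  txn=BusRdX  M[L1]=17
step 23: P1: store L1 := 70  ⟶  IMII  (L1)  txn=BusRdX+Flush  M[L1]=92
step 24: P3: load  L1  ⟶  ISIS  (L1)  txn=BusRd+Flush  M[L1]=70
step 25: P1: load  L1  ⟶  ISIS  (L1)  txn=∅  M[L1]=70
step 26: P1: store L1 := 53  ⟶  IMII  (L1)  txn=BusRdX  M[L1]=70
step 27: P3: load  L1  ⟶  ISIS  (L1)  txn=BusRd+Flush  M[L1]=53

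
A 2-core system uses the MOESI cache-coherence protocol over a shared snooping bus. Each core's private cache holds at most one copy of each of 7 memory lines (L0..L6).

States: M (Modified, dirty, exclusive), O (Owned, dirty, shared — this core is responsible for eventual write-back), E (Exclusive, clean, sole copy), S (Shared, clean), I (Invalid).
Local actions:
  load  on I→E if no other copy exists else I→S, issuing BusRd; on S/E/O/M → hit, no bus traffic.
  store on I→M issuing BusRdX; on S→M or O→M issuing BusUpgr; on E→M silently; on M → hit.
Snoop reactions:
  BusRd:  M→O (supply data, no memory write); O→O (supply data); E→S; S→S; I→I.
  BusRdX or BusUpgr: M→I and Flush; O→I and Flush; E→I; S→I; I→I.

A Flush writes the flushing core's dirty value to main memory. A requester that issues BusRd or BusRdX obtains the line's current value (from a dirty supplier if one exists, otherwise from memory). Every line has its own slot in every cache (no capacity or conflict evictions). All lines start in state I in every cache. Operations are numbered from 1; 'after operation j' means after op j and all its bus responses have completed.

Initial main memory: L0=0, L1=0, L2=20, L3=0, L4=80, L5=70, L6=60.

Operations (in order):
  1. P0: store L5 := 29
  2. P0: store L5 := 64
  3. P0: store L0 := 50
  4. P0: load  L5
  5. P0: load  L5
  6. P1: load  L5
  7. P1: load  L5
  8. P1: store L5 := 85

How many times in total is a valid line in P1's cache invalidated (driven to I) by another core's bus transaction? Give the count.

invalidations = 0

[1] P0: store L5 := 29 | P0:M(29), P1:I | bus: BusRdX
[2] P0: store L5 := 64 | P0:M(64), P1:I | bus: none
[3] P0: store L0 := 50 | P0:M(50), P1:I | bus: BusRdX
[4] P0: load  L5 | P0:M(64), P1:I | bus: none
[5] P0: load  L5 | P0:M(64), P1:I | bus: none
[6] P1: load  L5 | P0:O(64), P1:S(64) | bus: BusRd
[7] P1: load  L5 | P0:O(64), P1:S(64) | bus: none
[8] P1: store L5 := 85 | P0:I, P1:M(85) | bus: BusUpgr,Flush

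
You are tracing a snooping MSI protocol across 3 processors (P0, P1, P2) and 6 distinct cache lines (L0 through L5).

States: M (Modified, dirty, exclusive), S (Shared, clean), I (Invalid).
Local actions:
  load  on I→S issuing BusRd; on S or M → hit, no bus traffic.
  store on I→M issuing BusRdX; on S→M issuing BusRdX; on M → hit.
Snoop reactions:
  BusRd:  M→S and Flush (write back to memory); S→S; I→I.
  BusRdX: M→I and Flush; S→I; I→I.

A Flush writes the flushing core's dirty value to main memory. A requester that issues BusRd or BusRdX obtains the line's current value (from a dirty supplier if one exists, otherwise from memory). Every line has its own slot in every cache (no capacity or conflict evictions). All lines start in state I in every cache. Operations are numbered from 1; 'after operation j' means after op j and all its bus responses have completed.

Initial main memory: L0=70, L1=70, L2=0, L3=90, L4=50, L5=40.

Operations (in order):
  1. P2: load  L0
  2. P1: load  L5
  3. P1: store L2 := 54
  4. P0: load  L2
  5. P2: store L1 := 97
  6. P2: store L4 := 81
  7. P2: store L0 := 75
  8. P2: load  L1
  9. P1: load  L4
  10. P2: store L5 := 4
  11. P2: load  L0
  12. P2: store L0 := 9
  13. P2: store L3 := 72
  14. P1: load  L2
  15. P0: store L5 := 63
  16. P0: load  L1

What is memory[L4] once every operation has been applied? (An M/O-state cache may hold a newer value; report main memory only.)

memory[L4] = 81

1. P2: load  L0  bus=[BusRd]  L0: P0=I P1=I P2=S  mem[L0]=70
2. P1: load  L5  bus=[BusRd]  L5: P0=I P1=S P2=I  mem[L5]=40
3. P1: store L2 := 54  bus=[BusRdX]  L2: P0=I P1=M P2=I  mem[L2]=0
4. P0: load  L2  bus=[BusRd,Flush]  L2: P0=S P1=S P2=I  mem[L2]=54
5. P2: store L1 := 97  bus=[BusRdX]  L1: P0=I P1=I P2=M  mem[L1]=70
6. P2: store L4 := 81  bus=[BusRdX]  L4: P0=I P1=I P2=M  mem[L4]=50
7. P2: store L0 := 75  bus=[BusRdX]  L0: P0=I P1=I P2=M  mem[L0]=70
8. P2: load  L1  bus=[-]  L1: P0=I P1=I P2=M  mem[L1]=70
9. P1: load  L4  bus=[BusRd,Flush]  L4: P0=I P1=S P2=S  mem[L4]=81
10. P2: store L5 := 4  bus=[BusRdX]  L5: P0=I P1=I P2=M  mem[L5]=40
11. P2: load  L0  bus=[-]  L0: P0=I P1=I P2=M  mem[L0]=70
12. P2: store L0 := 9  bus=[-]  L0: P0=I P1=I P2=M  mem[L0]=70
13. P2: store L3 := 72  bus=[BusRdX]  L3: P0=I P1=I P2=M  mem[L3]=90
14. P1: load  L2  bus=[-]  L2: P0=S P1=S P2=I  mem[L2]=54
15. P0: store L5 := 63  bus=[BusRdX,Flush]  L5: P0=M P1=I P2=I  mem[L5]=4
16. P0: load  L1  bus=[BusRd,Flush]  L1: P0=S P1=I P2=S  mem[L1]=97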